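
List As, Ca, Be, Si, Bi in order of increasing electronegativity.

Ca < Be < Si < Bi < As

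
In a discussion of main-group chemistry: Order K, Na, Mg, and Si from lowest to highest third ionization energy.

Si, K, Na, Mg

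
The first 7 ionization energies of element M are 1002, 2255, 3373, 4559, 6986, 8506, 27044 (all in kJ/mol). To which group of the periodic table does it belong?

Look for the largest jump between consecutive ionization energies: IE7/IE6 ≈ 3.2, far larger than any earlier ratio.
That jump marks the point where a core electron is being removed. So the atom has 6 valence electrons.
A main-group element with 6 valence electrons is in group 16.

Group 16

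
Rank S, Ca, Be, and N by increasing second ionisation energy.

Ca < Be < S < N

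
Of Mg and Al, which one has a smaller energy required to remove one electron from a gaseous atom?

Al

Mg is in period 3, group 2; Al is in period 3, group 13.
IE₁ increases left→right with effective nuclear charge and decreases top→bottom as the valence shell moves farther out.
All lie in period 3; the across-period trend (first ionization energy increases left to right) applies, with the exception below.
Note the exception: Mg has a higher first ionization energy than Al, contrary to the simple trend — Al's single 3p electron is easier to remove than one from Mg's filled 3s².
For reference (kJ/mol): Mg 738, Al 578.
So Al has the smaller energy required to remove one electron from a gaseous atom (Al < Mg).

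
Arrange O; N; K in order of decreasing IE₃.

Consider each +2 ion: O²⁺ still has 4 valence electrons; N²⁺ still has 3 valence electrons; K²⁺ is already 1 electron into the core.
Usually core removal costs more than valence removal, but here the competition is close: a tightly held n=2 valence electron can cost more to remove than an n=3 core electron, so the actual values have to decide it.
Valence configurations: O²⁺ [He]2s²2p², N²⁺ [He]2s²2p¹.
Tabulated IE_3 (kJ/mol): O 5300, N 4578, K 4420.
Overall IE_3 order: K < N < O.

O > N > K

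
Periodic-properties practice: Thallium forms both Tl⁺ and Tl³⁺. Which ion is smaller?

Tl³⁺

Both ions have Z = 81 protons, but Tl³⁺ has lost more electrons, so its remaining electrons feel a larger effective nuclear charge per electron and are pulled in more tightly.
Higher positive charge → smaller ion, so Tl⁺ > Tl³⁺.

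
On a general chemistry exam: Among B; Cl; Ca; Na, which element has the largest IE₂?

Na

Consider each +1 ion: B⁺ still has 2 valence electrons; Cl⁺ still has 6 valence electrons; Ca⁺ still has 1 valence electron; Na⁺ is the bare [Ne] core.
Breaking into a closed-shell core is much more expensive than removing a leftover valence electron — Na has the largest IE_2 here.
Valence configurations: B⁺ [He]2s², Cl⁺ [Ne]3s²3p⁴, Ca⁺ [Ar]4s¹.
Tabulated IE_2 (kJ/mol): B 2427, Cl 2298, Ca 1145, Na 4562.
Putting it together, IE_2: Ca < Cl < B < Na.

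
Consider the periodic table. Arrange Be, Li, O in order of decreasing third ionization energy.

IE_3 is the cost of taking one more electron from the +2 cation: Be²⁺ is the bare [He] core; Li²⁺ is already 1 electron into the core; O²⁺ still has 4 valence electrons.
Core electrons are held far more tightly than valence electrons, so Li and Be top the IE_3 order.
Approximate IE_3 values (kJ/mol): Be 14849, Li 11815, O 5300.
Overall IE_3 order: O < Li < Be.

Be > Li > O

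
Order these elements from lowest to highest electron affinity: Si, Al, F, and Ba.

F is in period 2, group 17; Al is in period 3, group 13; Si is in period 3, group 14; Ba is in period 6, group 2.
EA tends to increase across a period and decrease down a group, though the pattern is less regular than for IE or radius.
These span different periods and groups, so the two trends combine.
Al > Ba: relative to Ba, both the across-period and down-group shifts push Al's electron affinity up.
Si > Al: Si lies to the right of Al in period 3, so the across-period effect alone puts Si higher.
F > Si: relative to Si, both the across-period and down-group shifts push F's electron affinity up.
Tabulated electron affinity (kJ/mol): F 328, Al 42, Si 134, Ba 14.
So from lowest to highest: Ba < Al < Si < F.

Ba, Al, Si, F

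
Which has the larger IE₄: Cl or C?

C

IE_4 is the cost of taking one more electron from the +3 cation: Cl³⁺ still has 4 valence electrons; C³⁺ still has 1 valence electron.
All are still removing valence electrons, so compare the +3 ions as you would atoms: IE_4 generally rises across a period (higher Z_eff) and falls down a group (larger shell), subject to the usual subshell exceptions.
Valence configurations: Cl³⁺ [Ne]3s²3p², C³⁺ [He]2s¹.
Tabulated IE_4 (kJ/mol): Cl 5159, C 6223.
Hence IE_4: Cl < C.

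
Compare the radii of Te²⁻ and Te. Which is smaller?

Te

Forming Te²⁻ adds 2 electrons to Te. More electron–electron repulsion in the same shell, with unchanged nuclear charge, lets the cloud expand.
An anion is larger than its parent atom: Te²⁻ > Te.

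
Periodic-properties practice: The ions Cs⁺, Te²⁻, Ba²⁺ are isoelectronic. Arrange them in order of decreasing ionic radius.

All of these have 54 electrons, so size is governed by nuclear charge alone: the more protons, the stronger the pull on the same electron cloud, and the smaller the ion.
Nuclear charges: Ba²⁺ (Z=56), Cs⁺ (Z=55), Te²⁻ (Z=52).
Largest to smallest: Te²⁻ > Cs⁺ > Ba²⁺.

Te²⁻ > Cs⁺ > Ba²⁺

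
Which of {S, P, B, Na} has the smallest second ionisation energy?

P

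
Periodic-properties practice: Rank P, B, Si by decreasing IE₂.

B, P, Si

IE_2 is the cost of taking one more electron from the +1 cation: P⁺ still has 4 valence electrons; B⁺ still has 2 valence electrons; Si⁺ still has 3 valence electrons.
All are still removing valence electrons, so compare the +1 ions as you would atoms: IE_2 generally rises across a period (higher Z_eff) and falls down a group (larger shell), subject to the usual subshell exceptions.
Valence configurations: P⁺ [Ne]3s²3p², B⁺ [He]2s², Si⁺ [Ne]3s²3p¹.
Tabulated IE_2 (kJ/mol): P 1907, B 2427, Si 1577.
Putting it together, IE_2: Si < P < B.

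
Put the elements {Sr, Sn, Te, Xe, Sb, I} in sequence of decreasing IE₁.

Xe, I, Te, Sb, Sn, Sr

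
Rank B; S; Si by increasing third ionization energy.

Si < S < B

The third ionization energy removes an electron from the +2 ion. For each element: B²⁺ still has 1 valence electron; S²⁺ still has 4 valence electrons; Si²⁺ still has 2 valence electrons.
All are still removing valence electrons, so compare the +2 ions as you would atoms: IE_3 generally rises across a period (higher Z_eff) and falls down a group (larger shell), subject to the usual subshell exceptions.
Valence configurations: B²⁺ [He]2s¹, S²⁺ [Ne]3s²3p², Si²⁺ [Ne]3s².
Tabulated IE_3 (kJ/mol): B 3660, S 3357, Si 3232.
Hence IE_3: Si < S < B.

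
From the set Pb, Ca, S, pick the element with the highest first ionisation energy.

S is in period 3, group 16; Ca is in period 4, group 2; Pb is in period 6, group 14.
Removing the outermost electron gets harder across a period and easier down a group.
Here both period and group differ, so the two effects have to be weighed against each other.
Pb > Ca: period and group pull opposite ways; the across-period shift dominates (716 vs 590 kJ/mol).
S > Pb: relative to Pb, both the across-period and down-group shifts push S's first ionization energy up.
Tabulated first ionization energy (kJ/mol): S 1000, Ca 590, Pb 716.
The highest first ionisation energy among these belongs to S.

S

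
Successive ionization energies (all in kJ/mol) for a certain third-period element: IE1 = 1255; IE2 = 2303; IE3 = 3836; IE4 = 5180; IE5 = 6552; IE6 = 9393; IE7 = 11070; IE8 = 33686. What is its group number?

Look for the largest jump between consecutive ionization energies: IE8/IE7 ≈ 3.0, far larger than any earlier ratio.
That jump marks the point where a core electron is being removed. So the atom has 7 valence electrons.
A main-group element with 7 valence electrons is in group 17.

Group 17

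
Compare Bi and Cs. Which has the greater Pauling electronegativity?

Bi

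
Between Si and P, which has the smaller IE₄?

The fourth ionization energy removes an electron from the +3 ion. For each element: Si³⁺ still has 1 valence electron; P³⁺ still has 2 valence electrons.
All are still removing valence electrons, so compare the +3 ions as you would atoms: IE_4 generally rises across a period (higher Z_eff) and falls down a group (larger shell), subject to the usual subshell exceptions.
Valence configurations: Si³⁺ [Ne]3s¹, P³⁺ [Ne]3s².
The numbers (kJ/mol): Si 4356, P 4964.
Overall IE_4 order: Si < P.

Si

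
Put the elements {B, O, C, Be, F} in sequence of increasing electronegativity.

Be is in period 2, group 2; B is in period 2, group 13; C is in period 2, group 14; O is in period 2, group 16; F is in period 2, group 17.
EN rises left→right (higher Z_eff, smaller atoms) and falls top→bottom (larger, more shielded atoms).
All lie in period 2, so electronegativity increases left to right.
So from lowest to highest: Be < B < C < O < F.

Be < B < C < O < F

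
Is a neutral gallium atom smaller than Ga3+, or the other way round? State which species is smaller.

Forming Ga3+ removes 3 electrons from Ga. Fewer electrons for the same nuclear charge means less shielding and a higher Z_eff on the remaining electrons, and for main-group metals the entire outer shell is lost.
A cation is smaller than its parent atom: Ga3+ < Ga.

Ga3+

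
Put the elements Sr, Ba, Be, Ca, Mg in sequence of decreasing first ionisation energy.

Be > Mg > Ca > Sr > Ba

Be is in period 2, group 2; Mg is in period 3, group 2; Ca is in period 4, group 2; Sr is in period 5, group 2; Ba is in period 6, group 2.
Across a period the outer electron is held more tightly (higher IE₁); down a group it sits in a higher shell, more shielded, and comes off more easily.
All are in group 2, so first ionization energy increases up the group.
So from highest to lowest: Be > Mg > Ca > Sr > Ba.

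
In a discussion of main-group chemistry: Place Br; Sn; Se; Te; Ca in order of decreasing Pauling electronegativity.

Br, Se, Te, Sn, Ca

Ca is in period 4, group 2; Se is in period 4, group 16; Br is in period 4, group 17; Sn is in period 5, group 14; Te is in period 5, group 16.
Smaller atoms with higher effective nuclear charge are more electronegative.
These span different periods and groups, so the two trends combine.
Sn > Ca: period and group pull opposite ways; the across-period shift dominates (1.96 vs 1.00).
Te > Sn: Te lies to the right of Sn in period 5, so the across-period effect alone puts Te higher.
Se > Te: Se sits above Te in group 16, so the down-group effect alone puts Se higher.
Br > Se: both are in period 4; the period trend gives Br the larger value.
Tabulated electronegativity (Pauling): Ca 1.00, Se 2.55, Br 2.96, Sn 1.96, Te 2.10.
So from highest to lowest: Br > Se > Te > Sn > Ca.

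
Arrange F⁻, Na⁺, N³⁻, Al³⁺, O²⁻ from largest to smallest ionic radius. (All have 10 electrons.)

N³⁻, O²⁻, F⁻, Na⁺, Al³⁺

All of these have 10 electrons, so size is governed by nuclear charge alone: the more protons, the stronger the pull on the same electron cloud, and the smaller the ion.
Nuclear charges: Al³⁺ (Z=13), Na⁺ (Z=11), F⁻ (Z=9), O²⁻ (Z=8), N³⁻ (Z=7).
Largest to smallest: N³⁻ > O²⁻ > F⁻ > Na⁺ > Al³⁺.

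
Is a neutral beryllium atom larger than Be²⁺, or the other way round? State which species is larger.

Be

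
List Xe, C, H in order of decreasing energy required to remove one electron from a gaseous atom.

IE₁ increases left→right with effective nuclear charge and decreases top→bottom as the valence shell moves farther out.
These span different periods and groups, so the two trends combine.
Xe > C: the two effects oppose for this pair; the across-period effect wins (1170 vs 1086 kJ/mol).
H > Xe: the two effects oppose for this pair; the down-group effect wins (1312 vs 1170 kJ/mol).
Tabulated first ionization energy (kJ/mol): H 1312, C 1086, Xe 1170.
So from highest to lowest: H > Xe > C.

H, Xe, C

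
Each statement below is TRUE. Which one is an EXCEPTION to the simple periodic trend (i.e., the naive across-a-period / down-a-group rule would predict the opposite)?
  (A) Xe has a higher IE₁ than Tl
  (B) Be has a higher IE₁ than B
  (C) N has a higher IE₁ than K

(B)

The general trend: IE₁ increases across a period and decreases down a group.
(A) Xe (period 5, group 18) vs Tl (period 6, group 13): the stated order agrees with the simple trend.
(B) Be (period 2, group 2) vs B (period 2, group 13): the stated order contradicts the simple trend.
(C) N (period 2, group 15) vs K (period 4, group 1): the stated order agrees with the simple trend.
The exception is (B): removing B's lone 2p electron is easier than breaking Be's filled 2s².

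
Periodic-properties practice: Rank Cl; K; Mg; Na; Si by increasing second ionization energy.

Mg < Si < Cl < K < Na

After 1 electron has been removed, what remains? Cl⁺ still has 6 valence electrons; K⁺ is the bare [Ar] core; Mg⁺ still has 1 valence electron; Na⁺ is the bare [Ne] core; Si⁺ still has 3 valence electrons.
Breaking into a closed-shell core is much more expensive than removing a leftover valence electron — K and Na have the largest IE_2 here.
Valence configurations: Cl⁺ [Ne]3s²3p⁴, Mg⁺ [Ne]3s¹, Si⁺ [Ne]3s²3p¹.
The numbers (kJ/mol): Cl 2298, K 3052, Mg 1451, Na 4562, Si 1577.
Putting it together, IE_2: Mg < Si < Cl < K < Na.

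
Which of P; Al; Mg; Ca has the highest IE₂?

P

Consider each +1 ion: P⁺ still has 4 valence electrons; Al⁺ still has 2 valence electrons; Mg⁺ still has 1 valence electron; Ca⁺ still has 1 valence electron.
All are still removing valence electrons, so compare the +1 ions as you would atoms: IE_2 generally rises across a period (higher Z_eff) and falls down a group (larger shell), subject to the usual subshell exceptions.
Valence configurations: P⁺ [Ne]3s²3p², Al⁺ [Ne]3s², Mg⁺ [Ne]3s¹, Ca⁺ [Ar]4s¹.
Tabulated IE_2 (kJ/mol): P 1907, Al 1817, Mg 1451, Ca 1145.
Putting it together, IE_2: Ca < Mg < Al < P.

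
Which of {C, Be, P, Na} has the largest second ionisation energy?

The second ionization energy removes an electron from the +1 ion. For each element: C⁺ still has 3 valence electrons; Be⁺ still has 1 valence electron; P⁺ still has 4 valence electrons; Na⁺ is the bare [Ne] core.
Pulling an electron out of a noble-gas core costs far more than removing a remaining valence electron, so Na sits at the high end of IE_2.
Valence configurations: C⁺ [He]2s²2p¹, Be⁺ [He]2s¹, P⁺ [Ne]3s²3p².
Tabulated IE_2 (kJ/mol): C 2353, Be 1757, P 1907, Na 4562.
Putting it together, IE_2: Be < P < C < Na.

Na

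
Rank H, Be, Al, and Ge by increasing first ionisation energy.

Al, Ge, Be, H

H is in period 1, group 1; Be is in period 2, group 2; Al is in period 3, group 13; Ge is in period 4, group 14.
Across a period the outer electron is held more tightly (higher IE₁); down a group it sits in a higher shell, more shielded, and comes off more easily.
These sit on a diagonal, where the across-period and down-group effects partly cancel.
Ge > Al: period and group pull opposite ways; the across-period shift dominates (762 vs 578 kJ/mol).
Be > Ge: the two effects oppose for this pair; the down-group effect wins (900 vs 762 kJ/mol).
H > Be: period and group pull opposite ways; the down-group shift dominates (1312 vs 900 kJ/mol).
Tabulated first ionization energy (kJ/mol): H 1312, Be 900, Al 578, Ge 762.
So from lowest to highest: Al < Ge < Be < H.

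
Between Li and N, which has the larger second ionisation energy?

Li

The second ionization energy removes an electron from the +1 ion. For each element: Li⁺ is the bare [He] core; N⁺ still has 4 valence electrons.
Core electrons are held far more tightly than valence electrons, so Li tops the IE_2 order.
Approximate IE_2 values (kJ/mol): Li 7298, N 2856.
So the second ionization energies run N < Li.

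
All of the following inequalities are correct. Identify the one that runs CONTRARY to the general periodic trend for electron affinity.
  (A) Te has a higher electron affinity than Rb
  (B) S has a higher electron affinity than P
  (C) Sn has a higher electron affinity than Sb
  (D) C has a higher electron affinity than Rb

The general trend: electron affinity increases across a period and decreases down a group.
(A) Te (period 5, group 16) vs Rb (period 5, group 1): the stated order agrees with the simple trend.
(B) S (period 3, group 16) vs P (period 3, group 15): the stated order agrees with the simple trend.
(C) Sn (period 5, group 14) vs Sb (period 5, group 15): the stated order contradicts the simple trend.
(D) C (period 2, group 14) vs Rb (period 5, group 1): the stated order agrees with the simple trend.
The exception is (C): adding an electron to Sb's half-filled 5p³ is unfavourable, so Sn has the more exothermic EA.

(C)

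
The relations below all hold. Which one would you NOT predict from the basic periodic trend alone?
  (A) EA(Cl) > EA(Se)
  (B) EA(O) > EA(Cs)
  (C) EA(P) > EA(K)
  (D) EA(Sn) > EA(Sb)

The general trend: electron affinity increases across a period and decreases down a group.
(A) Cl (period 3, group 17) vs Se (period 4, group 16): the stated order agrees with the simple trend.
(B) O (period 2, group 16) vs Cs (period 6, group 1): the stated order agrees with the simple trend.
(C) P (period 3, group 15) vs K (period 4, group 1): the stated order agrees with the simple trend.
(D) Sn (period 5, group 14) vs Sb (period 5, group 15): the stated order contradicts the simple trend.
The exception is (D): adding an electron to Sb's half-filled 5p³ is unfavourable, so Sn has the more exothermic EA.

(D)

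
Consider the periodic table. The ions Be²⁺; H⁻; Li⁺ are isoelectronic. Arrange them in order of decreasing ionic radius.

All of these have 2 electrons, so size is governed by nuclear charge alone: the more protons, the stronger the pull on the same electron cloud, and the smaller the ion.
Nuclear charges: Be²⁺ (Z=4), Li⁺ (Z=3), H⁻ (Z=1).
Largest to smallest: H⁻ > Li⁺ > Be²⁺.

H⁻, Li⁺, Be²⁺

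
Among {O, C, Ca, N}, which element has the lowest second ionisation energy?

The second ionization energy removes an electron from the +1 ion. For each element: O⁺ still has 5 valence electrons; C⁺ still has 3 valence electrons; Ca⁺ still has 1 valence electron; N⁺ still has 4 valence electrons.
All are still removing valence electrons, so compare the +1 ions as you would atoms: IE_2 generally rises across a period (higher Z_eff) and falls down a group (larger shell), subject to the usual subshell exceptions.
Valence configurations: O⁺ [He]2s²2p³, C⁺ [He]2s²2p¹, Ca⁺ [Ar]4s¹, N⁺ [He]2s²2p².
Tabulated IE_2 (kJ/mol): O 3388, C 2353, Ca 1145, N 2856.
So the second ionization energies run Ca < C < N < O.

Ca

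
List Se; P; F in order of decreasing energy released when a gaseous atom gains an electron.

F is in period 2, group 17; P is in period 3, group 15; Se is in period 4, group 16.
EA tends to increase across a period and decrease down a group, though the pattern is less regular than for IE or radius.
Here both period and group differ, so the two effects have to be weighed against each other.
Se > P: period and group pull opposite ways; the across-period shift dominates (195 vs 72 kJ/mol).
F > Se: both effects reinforce here, so F is clearly the higher of the two.
Approximate values (kJ/mol): F 328, P 72, Se 195.
So from highest to lowest: F > Se > P.

F, Se, P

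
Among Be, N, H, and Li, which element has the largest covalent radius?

Li

Radius decreases left→right (rising Z_eff, same n) and increases top→bottom (higher n).
Neither a single period nor a single group — weigh both effects.
N > H: period and group pull opposite ways; the down-group shift dominates (71 vs 32 pm).
Be > N: both are in period 2; the period trend gives Be the larger value.
Li > Be: both are in period 2; the period trend gives Li the larger value.
For reference (pm): H 32, Li 133, Be 102, N 71.
The largest covalent radius among these belongs to Li.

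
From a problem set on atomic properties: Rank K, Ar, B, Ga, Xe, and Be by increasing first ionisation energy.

K, Ga, B, Be, Xe, Ar

IE₁ increases left→right with effective nuclear charge and decreases top→bottom as the valence shell moves farther out.
Neither a single period nor a single group — weigh both effects.
Ga > K: both are in period 4; the period trend gives Ga the larger value.
B > Ga: B sits above Ga in group 13, so the down-group effect alone puts B higher.
Be > B: this pair runs against the simple trend — see the exception note.
Xe > Be: the two effects oppose for this pair; the across-period effect wins (1170 vs 900 kJ/mol).
Ar > Xe: Ar sits above Xe in group 18, so the down-group effect alone puts Ar higher.
Note the exception: Be has a higher first ionization energy than B, contrary to the simple trend — removing B's lone 2p electron is easier than breaking Be's filled 2s².
Tabulated first ionization energy (kJ/mol): Be 900, B 801, Ar 1521, K 419, Ga 579, Xe 1170.
So from lowest to highest: K < Ga < B < Be < Xe < Ar.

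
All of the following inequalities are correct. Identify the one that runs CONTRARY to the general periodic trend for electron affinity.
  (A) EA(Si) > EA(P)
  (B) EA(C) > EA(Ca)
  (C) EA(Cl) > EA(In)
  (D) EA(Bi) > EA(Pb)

(A)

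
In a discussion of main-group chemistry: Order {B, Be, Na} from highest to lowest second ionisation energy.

Na > B > Be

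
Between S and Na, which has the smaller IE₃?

S

Consider each +2 ion: S²⁺ still has 4 valence electrons; Na²⁺ is already 1 electron into the core.
Breaking into a closed-shell core is much more expensive than removing a leftover valence electron — Na has the largest IE_3 here.
Approximate IE_3 values (kJ/mol): S 3357, Na 6910.
Overall IE_3 order: S < Na.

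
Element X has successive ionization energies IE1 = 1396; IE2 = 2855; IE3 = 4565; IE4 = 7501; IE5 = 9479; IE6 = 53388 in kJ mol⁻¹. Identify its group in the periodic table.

Group 15

Look for the largest jump between consecutive ionization energies: IE6/IE5 ≈ 5.6, far larger than any earlier ratio.
That jump marks the point where a core electron is being removed. So the atom has 5 valence electrons.
A main-group element with 5 valence electrons is in group 15.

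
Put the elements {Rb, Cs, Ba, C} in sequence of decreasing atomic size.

C is in period 2, group 14; Rb is in period 5, group 1; Cs is in period 6, group 1; Ba is in period 6, group 2.
Moving right in a period, electrons are added to the same shell under a stronger nuclear pull, so atoms get smaller; moving down, a new shell is opened and atoms get larger.
These span different periods and groups, so the two trends combine.
Ba > C: relative to C, both the across-period and down-group shifts push Ba's atomic radius up.
Rb > Ba: the two effects oppose for this pair; the across-period effect wins (210 vs 196 pm).
Cs > Rb: Cs sits below Rb in group 1, so the down-group effect alone puts Cs larger.
For reference (pm): C 75, Rb 210, Cs 232, Ba 196.
So from largest to smallest: Cs > Rb > Ba > C.

Cs > Rb > Ba > C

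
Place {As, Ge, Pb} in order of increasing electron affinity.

Pb < As < Ge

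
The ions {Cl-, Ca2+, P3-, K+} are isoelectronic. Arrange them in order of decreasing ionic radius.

P3- > Cl- > K+ > Ca2+

All of these have 18 electrons, so size is governed by nuclear charge alone: the more protons, the stronger the pull on the same electron cloud, and the smaller the ion.
Nuclear charges: Ca2+ (Z=20), K+ (Z=19), Cl- (Z=17), P3- (Z=15).
Largest to smallest: P3- > Cl- > K+ > Ca2+.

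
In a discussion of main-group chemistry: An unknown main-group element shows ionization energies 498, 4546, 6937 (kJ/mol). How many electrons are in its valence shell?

Look for the largest jump between consecutive ionization energies: IE2/IE1 ≈ 9.1, far larger than any earlier ratio.
That jump marks the point where a core electron is being removed. So the atom has 1 valence electron.

1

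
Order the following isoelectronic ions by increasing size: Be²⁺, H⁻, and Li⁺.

Be²⁺, Li⁺, H⁻

All of these have 2 electrons, so size is governed by nuclear charge alone: the more protons, the stronger the pull on the same electron cloud, and the smaller the ion.
Nuclear charges: Be²⁺ (Z=4), Li⁺ (Z=3), H⁻ (Z=1).
Smallest to largest: Be²⁺ < Li⁺ < H⁻.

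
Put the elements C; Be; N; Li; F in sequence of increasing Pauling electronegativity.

Li is in period 2, group 1; Be is in period 2, group 2; C is in period 2, group 14; N is in period 2, group 15; F is in period 2, group 17.
EN rises left→right (higher Z_eff, smaller atoms) and falls top→bottom (larger, more shielded atoms).
All lie in period 2, so electronegativity increases left to right.
So from lowest to highest: Li < Be < C < N < F.

Li, Be, C, N, F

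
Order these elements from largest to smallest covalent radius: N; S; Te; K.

K > Te > S > N

N is in period 2, group 15; S is in period 3, group 16; K is in period 4, group 1; Te is in period 5, group 16.
Moving right in a period, electrons are added to the same shell under a stronger nuclear pull, so atoms get smaller; moving down, a new shell is opened and atoms get larger.
These span different periods and groups, so the two trends combine.
S > N: the two effects oppose for this pair; the down-group effect wins (103 vs 71 pm).
Te > S: Te sits below S in group 16, so the down-group effect alone puts Te larger.
K > Te: the two effects oppose for this pair; the across-period effect wins (196 vs 136 pm).
For reference (pm): N 71, S 103, K 196, Te 136.
So from largest to smallest: K > Te > S > N.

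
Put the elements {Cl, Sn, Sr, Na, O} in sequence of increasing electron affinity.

O is in period 2, group 16; Na is in period 3, group 1; Cl is in period 3, group 17; Sr is in period 5, group 2; Sn is in period 5, group 14.
Adding an electron releases more energy for atoms nearer the top right (short of the noble gases).
These span different periods and groups, so the two trends combine.
Na > Sr: period and group pull opposite ways; the down-group shift dominates (53 vs 5 kJ/mol).
Sn > Na: period and group pull opposite ways; the across-period shift dominates (107 vs 53 kJ/mol).
O > Sn: both effects reinforce here, so O is clearly the higher of the two.
Cl > O: period and group pull opposite ways; the across-period shift dominates (349 vs 141 kJ/mol).
Tabulated electron affinity (kJ/mol): O 141, Na 53, Cl 349, Sr 5, Sn 107.
So from lowest to highest: Sr < Na < Sn < O < Cl.

Sr < Na < Sn < O < Cl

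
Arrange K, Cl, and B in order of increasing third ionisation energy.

The third ionization energy removes an electron from the +2 ion. For each element: K²⁺ is already 1 electron into the core; Cl²⁺ still has 5 valence electrons; B²⁺ still has 1 valence electron.
Breaking into a closed-shell core is much more expensive than removing a leftover valence electron — K has the largest IE_3 here.
Valence configurations: Cl²⁺ [Ne]3s²3p³, B²⁺ [He]2s¹.
Approximate IE_3 values (kJ/mol): K 4420, Cl 3822, B 3660.
Overall IE_3 order: B < Cl < K.

B < Cl < K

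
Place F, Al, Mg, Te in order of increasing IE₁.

Al, Mg, Te, F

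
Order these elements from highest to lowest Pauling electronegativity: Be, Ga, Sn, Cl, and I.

Smaller atoms with higher effective nuclear charge are more electronegative.
Here both period and group differ, so the two effects have to be weighed against each other.
Ga > Be: period and group pull opposite ways; the across-period shift dominates (1.81 vs 1.57).
Sn > Ga: period and group pull opposite ways; the across-period shift dominates (1.96 vs 1.81).
I > Sn: both are in period 5; the period trend gives I the larger value.
Cl > I: Cl sits above I in group 17, so the down-group effect alone puts Cl higher.
Approximate values (Pauling): Be 1.57, Cl 3.16, Ga 1.81, Sn 1.96, I 2.66.
So from highest to lowest: Cl > I > Sn > Ga > Be.

Cl > I > Sn > Ga > Be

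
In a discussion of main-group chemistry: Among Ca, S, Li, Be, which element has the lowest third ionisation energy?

S

After 2 electrons have been removed, what remains? Ca²⁺ is the bare [Ar] core; S²⁺ still has 4 valence electrons; Li²⁺ is already 1 electron into the core; Be²⁺ is the bare [He] core.
Core electrons are held far more tightly than valence electrons, so Ca, Li and Be top the IE_3 order.
Tabulated IE_3 (kJ/mol): Ca 4912, S 3357, Li 11815, Be 14849.
Overall IE_3 order: S < Ca < Li < Be.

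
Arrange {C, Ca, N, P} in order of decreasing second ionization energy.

IE_2 is the cost of taking one more electron from the +1 cation: C⁺ still has 3 valence electrons; Ca⁺ still has 1 valence electron; N⁺ still has 4 valence electrons; P⁺ still has 4 valence electrons.
All are still removing valence electrons, so compare the +1 ions as you would atoms: IE_2 generally rises across a period (higher Z_eff) and falls down a group (larger shell), subject to the usual subshell exceptions.
Valence configurations: C⁺ [He]2s²2p¹, Ca⁺ [Ar]4s¹, N⁺ [He]2s²2p², P⁺ [Ne]3s²3p².
The numbers (kJ/mol): C 2353, Ca 1145, N 2856, P 1907.
So the second ionization energies run Ca < P < C < N.

N > C > P > Ca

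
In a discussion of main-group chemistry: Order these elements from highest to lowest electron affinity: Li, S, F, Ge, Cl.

Cl, F, S, Ge, Li

Li is in period 2, group 1; F is in period 2, group 17; S is in period 3, group 16; Cl is in period 3, group 17; Ge is in period 4, group 14.
Atoms with high Z_eff and room in the valence shell (especially the halogens) have the most exothermic electron affinities.
These span different periods and groups, so the two trends combine.
Ge > Li: the two effects oppose for this pair; the across-period effect wins (119 vs 60 kJ/mol).
S > Ge: relative to Ge, both the across-period and down-group shifts push S's electron affinity up.
F > S: both effects reinforce here, so F is clearly the higher of the two.
Cl > F: this pair runs against the simple trend — see the exception note.
Note the exception: Cl has a higher electron affinity than F, contrary to the simple trend — F's small 2p subshell makes the incoming electron feel strong e⁻–e⁻ repulsion, so Cl actually releases more energy on gaining an electron.
Approximate values (kJ/mol): Li 60, F 328, S 200, Cl 349, Ge 119.
So from highest to lowest: Cl > F > S > Ge > Li.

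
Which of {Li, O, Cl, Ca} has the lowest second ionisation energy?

After 1 electron has been removed, what remains? Li⁺ is the bare [He] core; O⁺ still has 5 valence electrons; Cl⁺ still has 6 valence electrons; Ca⁺ still has 1 valence electron.
Pulling an electron out of a noble-gas core costs far more than removing a remaining valence electron, so Li sits at the high end of IE_2.
Valence configurations: O⁺ [He]2s²2p³, Cl⁺ [Ne]3s²3p⁴, Ca⁺ [Ar]4s¹.
Approximate IE_2 values (kJ/mol): Li 7298, O 3388, Cl 2298, Ca 1145.
So the second ionization energies run Ca < Cl < O < Li.

Ca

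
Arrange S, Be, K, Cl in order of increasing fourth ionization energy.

After 3 electrons have been removed, what remains? S³⁺ still has 3 valence electrons; Be³⁺ is already 1 electron into the core; K³⁺ is already 2 electrons into the core; Cl³⁺ still has 4 valence electrons.
Core electrons are held far more tightly than valence electrons, so K and Be top the IE_4 order.
Valence configurations: S³⁺ [Ne]3s²3p¹, Cl³⁺ [Ne]3s²3p².
Approximate IE_4 values (kJ/mol): S 4556, Be 21007, K 5877, Cl 5159.
Putting it together, IE_4: S < Cl < K < Be.

S < Cl < K < Be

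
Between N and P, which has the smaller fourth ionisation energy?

P

After 3 electrons have been removed, what remains? N³⁺ still has 2 valence electrons; P³⁺ still has 2 valence electrons.
All are still removing valence electrons, so compare the +3 ions as you would atoms: IE_4 generally rises across a period (higher Z_eff) and falls down a group (larger shell), subject to the usual subshell exceptions.
Valence configurations: N³⁺ [He]2s², P³⁺ [Ne]3s².
Approximate IE_4 values (kJ/mol): N 7475, P 4964.
Hence IE_4: P < N.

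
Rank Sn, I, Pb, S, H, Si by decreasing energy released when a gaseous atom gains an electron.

I > S > Si > Sn > H > Pb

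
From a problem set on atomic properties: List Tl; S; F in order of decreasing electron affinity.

F > S > Tl

Electron affinity generally becomes more exothermic across a period toward the halogens and less exothermic down a group.
These span different periods and groups, so the two trends combine.
S > Tl: relative to Tl, both the across-period and down-group shifts push S's electron affinity up.
F > S: relative to S, both the across-period and down-group shifts push F's electron affinity up.
For reference (kJ/mol): F 328, S 200, Tl 19.
So from highest to lowest: F > S > Tl.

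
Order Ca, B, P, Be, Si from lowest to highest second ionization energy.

Consider each +1 ion: Ca⁺ still has 1 valence electron; B⁺ still has 2 valence electrons; P⁺ still has 4 valence electrons; Be⁺ still has 1 valence electron; Si⁺ still has 3 valence electrons.
All are still removing valence electrons, so compare the +1 ions as you would atoms: IE_2 generally rises across a period (higher Z_eff) and falls down a group (larger shell), subject to the usual subshell exceptions.
Valence configurations: Ca⁺ [Ar]4s¹, B⁺ [He]2s², P⁺ [Ne]3s²3p², Be⁺ [He]2s¹, Si⁺ [Ne]3s²3p¹.
Tabulated IE_2 (kJ/mol): Ca 1145, B 2427, P 1907, Be 1757, Si 1577.
Hence IE_2: Ca < Si < Be < P < B.

Ca < Si < Be < P < B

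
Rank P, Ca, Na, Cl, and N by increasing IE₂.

The second ionization energy removes an electron from the +1 ion. For each element: P⁺ still has 4 valence electrons; Ca⁺ still has 1 valence electron; Na⁺ is the bare [Ne] core; Cl⁺ still has 6 valence electrons; N⁺ still has 4 valence electrons.
Breaking into a closed-shell core is much more expensive than removing a leftover valence electron — Na has the largest IE_2 here.
Valence configurations: P⁺ [Ne]3s²3p², Ca⁺ [Ar]4s¹, Cl⁺ [Ne]3s²3p⁴, N⁺ [He]2s²2p².
The numbers (kJ/mol): P 1907, Ca 1145, Na 4562, Cl 2298, N 2856.
Hence IE_2: Ca < P < Cl < N < Na.

Ca, P, Cl, N, Na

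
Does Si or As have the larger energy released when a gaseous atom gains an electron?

Si

Si is in period 3, group 14; As is in period 4, group 15.
EA tends to increase across a period and decrease down a group, though the pattern is less regular than for IE or radius.
These sit on a diagonal, where the across-period and down-group effects partly cancel.
Si > As: the two effects oppose for this pair; the down-group effect wins (134 vs 78 kJ/mol).
For reference (kJ/mol): Si 134, As 78.
So Si has the larger energy released when a gaseous atom gains an electron (Si > As).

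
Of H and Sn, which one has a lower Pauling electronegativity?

Sn

H is in period 1, group 1; Sn is in period 5, group 14.
Atoms toward the upper right of the periodic table pull bonding electrons most strongly.
Here both period and group differ, so the two effects have to be weighed against each other.
H > Sn: the two effects oppose for this pair; the down-group effect wins (2.20 vs 1.96).
Approximate values (Pauling): H 2.20, Sn 1.96.
So Sn has the lower Pauling electronegativity (Sn < H).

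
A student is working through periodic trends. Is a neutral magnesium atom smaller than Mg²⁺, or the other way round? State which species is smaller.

Mg²⁺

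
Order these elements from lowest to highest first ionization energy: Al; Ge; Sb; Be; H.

Al, Ge, Sb, Be, H

H is in period 1, group 1; Be is in period 2, group 2; Al is in period 3, group 13; Ge is in period 4, group 14; Sb is in period 5, group 15.
First ionization energy rises across a period (greater Z_eff holds electrons more tightly) and falls down a group (valence electrons are farther from the nucleus).
A diagonal step moves right (one effect) and down (the opposite effect) at once.
Ge > Al: period and group pull opposite ways; the across-period shift dominates (762 vs 578 kJ/mol).
Sb > Ge: period and group pull opposite ways; the across-period shift dominates (831 vs 762 kJ/mol).
Be > Sb: the two effects oppose for this pair; the down-group effect wins (900 vs 831 kJ/mol).
H > Be: period and group pull opposite ways; the down-group shift dominates (1312 vs 900 kJ/mol).
For reference (kJ/mol): H 1312, Be 900, Al 578, Ge 762, Sb 831.
So from lowest to highest: Al < Ge < Sb < Be < H.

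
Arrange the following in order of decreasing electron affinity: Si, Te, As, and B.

Te, Si, As, B

B is in period 2, group 13; Si is in period 3, group 14; As is in period 4, group 15; Te is in period 5, group 16.
Adding an electron releases more energy for atoms nearer the top right (short of the noble gases).
These sit on a diagonal, where the across-period and down-group effects partly cancel.
As > B: the two effects oppose for this pair; the across-period effect wins (78 vs 27 kJ/mol).
Si > As: the two effects oppose for this pair; the down-group effect wins (134 vs 78 kJ/mol).
Te > Si: the two effects oppose for this pair; the across-period effect wins (190 vs 134 kJ/mol).
For reference (kJ/mol): B 27, Si 134, As 78, Te 190.
So from highest to lowest: Te > Si > As > B.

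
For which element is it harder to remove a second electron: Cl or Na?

The second ionization energy removes an electron from the +1 ion. For each element: Cl⁺ still has 6 valence electrons; Na⁺ is the bare [Ne] core.
Breaking into a closed-shell core is much more expensive than removing a leftover valence electron — Na has the largest IE_2 here.
Approximate IE_2 values (kJ/mol): Cl 2298, Na 4562.
So the second ionization energies run Cl < Na.

Na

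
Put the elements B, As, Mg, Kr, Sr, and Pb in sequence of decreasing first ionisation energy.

Kr, As, B, Mg, Pb, Sr

B is in period 2, group 13; Mg is in period 3, group 2; As is in period 4, group 15; Kr is in period 4, group 18; Sr is in period 5, group 2; Pb is in period 6, group 14.
First ionization energy rises across a period (greater Z_eff holds electrons more tightly) and falls down a group (valence electrons are farther from the nucleus).
Neither a single period nor a single group — weigh both effects.
Pb > Sr: period and group pull opposite ways; the across-period shift dominates (716 vs 550 kJ/mol).
Mg > Pb: period and group pull opposite ways; the down-group shift dominates (738 vs 716 kJ/mol).
B > Mg: relative to Mg, both the across-period and down-group shifts push B's first ionization energy up.
As > B: the two effects oppose for this pair; the across-period effect wins (947 vs 801 kJ/mol).
Kr > As: Kr lies to the right of As in period 4, so the across-period effect alone puts Kr higher.
For reference (kJ/mol): B 801, Mg 738, As 947, Kr 1351, Sr 550, Pb 716.
So from highest to lowest: Kr > As > B > Mg > Pb > Sr.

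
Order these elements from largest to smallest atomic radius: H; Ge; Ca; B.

Moving right in a period, electrons are added to the same shell under a stronger nuclear pull, so atoms get smaller; moving down, a new shell is opened and atoms get larger.
Here both period and group differ, so the two effects have to be weighed against each other.
B > H: the two effects oppose for this pair; the down-group effect wins (85 vs 32 pm).
Ge > B: period and group pull opposite ways; the down-group shift dominates (121 vs 85 pm).
Ca > Ge: Ca lies to the left of Ge in period 4, so the across-period effect alone puts Ca larger.
Approximate values (pm): H 32, B 85, Ca 171, Ge 121.
So from largest to smallest: Ca > Ge > B > H.

Ca, Ge, B, H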